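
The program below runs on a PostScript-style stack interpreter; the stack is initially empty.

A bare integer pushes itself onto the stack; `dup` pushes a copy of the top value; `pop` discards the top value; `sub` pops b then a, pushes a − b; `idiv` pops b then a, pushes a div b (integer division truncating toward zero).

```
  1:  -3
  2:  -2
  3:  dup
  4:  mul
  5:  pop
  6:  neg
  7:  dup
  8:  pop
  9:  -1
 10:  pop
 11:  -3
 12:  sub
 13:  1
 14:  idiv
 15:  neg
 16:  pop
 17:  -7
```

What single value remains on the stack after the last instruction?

-7

-3   -> -3
-2   -> -3 -2
dup  -> -3 -2 -2
mul  -> -3 4
pop  -> -3
neg  -> 3
dup  -> 3 3
pop  -> 3
-1   -> 3 -1
pop  -> 3
-3   -> 3 -3
sub  -> 6
1    -> 6 1
idiv -> 6
neg  -> -6
pop  -> (empty)
-7   -> -7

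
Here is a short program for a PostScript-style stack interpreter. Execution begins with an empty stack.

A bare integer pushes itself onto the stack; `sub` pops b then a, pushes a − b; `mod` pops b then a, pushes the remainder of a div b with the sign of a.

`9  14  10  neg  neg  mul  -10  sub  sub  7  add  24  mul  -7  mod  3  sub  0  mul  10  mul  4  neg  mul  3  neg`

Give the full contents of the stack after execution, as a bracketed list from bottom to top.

9   -> 9
14  -> 9 14
10  -> 9 14 10
neg -> 9 14 -10
neg -> 9 14 10
mul -> 9 140
-10 -> 9 140 -10
sub -> 9 150
sub -> -141
7   -> -141 7
add -> -134
24  -> -134 24
mul -> -3216
-7  -> -3216 -7
mod -> -3
3   -> -3 3
sub -> -6
0   -> -6 0
mul -> 0
10  -> 0 10
mul -> 0
4   -> 0 4
neg -> 0 -4
mul -> 0
3   -> 0 3
neg -> 0 -3

[0, -3]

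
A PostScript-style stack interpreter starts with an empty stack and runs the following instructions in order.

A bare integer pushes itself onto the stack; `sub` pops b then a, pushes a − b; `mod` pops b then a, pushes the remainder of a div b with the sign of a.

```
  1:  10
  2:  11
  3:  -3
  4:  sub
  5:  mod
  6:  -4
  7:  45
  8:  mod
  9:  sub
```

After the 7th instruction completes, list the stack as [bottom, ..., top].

10  : 10
11  : 10 11
-3  : 10 11 -3
sub : 10 14
mod : 10
-4  : 10 -4
45  : 10 -4 45

[10, -4, 45]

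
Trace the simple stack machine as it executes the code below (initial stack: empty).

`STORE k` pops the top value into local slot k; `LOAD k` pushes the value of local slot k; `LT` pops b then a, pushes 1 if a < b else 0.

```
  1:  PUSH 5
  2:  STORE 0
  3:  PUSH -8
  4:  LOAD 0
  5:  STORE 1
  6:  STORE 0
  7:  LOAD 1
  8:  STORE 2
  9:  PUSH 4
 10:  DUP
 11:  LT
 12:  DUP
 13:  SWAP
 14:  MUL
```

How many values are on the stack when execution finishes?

1

PUSH 5  -> 5
STORE 0 -> (empty)
PUSH -8 -> -8
LOAD 0  -> -8 5
STORE 1 -> -8
STORE 0 -> (empty)
LOAD 1  -> 5
STORE 2 -> (empty)
PUSH 4  -> 4
DUP     -> 4 4
LT      -> 0
DUP     -> 0 0
SWAP    -> 0 0
MUL     -> 0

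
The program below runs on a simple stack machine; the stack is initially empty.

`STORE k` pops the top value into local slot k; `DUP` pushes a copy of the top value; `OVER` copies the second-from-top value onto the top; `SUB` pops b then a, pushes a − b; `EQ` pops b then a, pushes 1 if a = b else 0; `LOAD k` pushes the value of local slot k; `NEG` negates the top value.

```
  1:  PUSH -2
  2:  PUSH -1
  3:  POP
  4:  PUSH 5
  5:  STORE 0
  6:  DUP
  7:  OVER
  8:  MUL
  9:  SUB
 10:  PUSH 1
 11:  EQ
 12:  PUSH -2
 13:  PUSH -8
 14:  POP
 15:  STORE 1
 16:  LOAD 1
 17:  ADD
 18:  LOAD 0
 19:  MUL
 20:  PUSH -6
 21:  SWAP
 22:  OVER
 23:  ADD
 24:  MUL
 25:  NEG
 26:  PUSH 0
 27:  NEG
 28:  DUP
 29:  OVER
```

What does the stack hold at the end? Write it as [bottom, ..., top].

PUSH -2 : -2
PUSH -1 : -2 -1
POP     : -2
PUSH 5  : -2 5
STORE 0 : -2
DUP     : -2 -2
OVER    : -2 -2 -2
MUL     : -2 4
SUB     : -6
PUSH 1  : -6 1
EQ      : 0
PUSH -2 : 0 -2
PUSH -8 : 0 -2 -8
POP     : 0 -2
STORE 1 : 0
LOAD 1  : 0 -2
ADD     : -2
LOAD 0  : -2 5
MUL     : -10
PUSH -6 : -10 -6
SWAP    : -6 -10
OVER    : -6 -10 -6
ADD     : -6 -16
MUL     : 96
NEG     : -96
PUSH 0  : -96 0
NEG     : -96 0
DUP     : -96 0 0
OVER    : -96 0 0 0

[-96, 0, 0, 0]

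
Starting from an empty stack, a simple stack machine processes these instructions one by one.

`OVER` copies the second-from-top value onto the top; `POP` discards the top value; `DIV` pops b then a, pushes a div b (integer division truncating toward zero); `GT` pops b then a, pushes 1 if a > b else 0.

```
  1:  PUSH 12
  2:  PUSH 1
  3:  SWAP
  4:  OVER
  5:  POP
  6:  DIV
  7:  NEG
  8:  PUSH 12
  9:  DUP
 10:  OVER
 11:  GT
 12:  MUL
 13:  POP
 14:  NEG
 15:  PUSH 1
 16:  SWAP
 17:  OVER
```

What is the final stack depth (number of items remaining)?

3

PUSH 12  12
PUSH 1   12 1
SWAP     1 12
OVER     1 12 1
POP      1 12
DIV      0
NEG      0
PUSH 12  0 12
DUP      0 12 12
OVER     0 12 12 12
GT       0 12 0
MUL      0 0
POP      0
NEG      0
PUSH 1   0 1
SWAP     1 0
OVER     1 0 1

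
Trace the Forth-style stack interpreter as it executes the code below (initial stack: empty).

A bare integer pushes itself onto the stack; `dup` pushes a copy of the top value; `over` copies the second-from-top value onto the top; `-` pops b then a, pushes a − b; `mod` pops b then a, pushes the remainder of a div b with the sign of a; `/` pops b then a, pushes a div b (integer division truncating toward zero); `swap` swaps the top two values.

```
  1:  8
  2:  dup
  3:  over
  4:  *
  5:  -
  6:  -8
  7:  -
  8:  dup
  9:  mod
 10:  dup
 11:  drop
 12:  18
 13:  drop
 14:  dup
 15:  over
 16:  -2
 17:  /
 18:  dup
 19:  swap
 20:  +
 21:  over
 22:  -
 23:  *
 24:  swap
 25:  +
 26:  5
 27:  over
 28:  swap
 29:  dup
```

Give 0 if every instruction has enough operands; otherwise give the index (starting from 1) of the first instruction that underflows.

8    → [8]
dup  → [8, 8]
over → [8, 8, 8]
*    → [8, 64]
-    → [-56]
-8   → [-56, -8]
-    → [-48]
dup  → [-48, -48]
mod  → [0]
dup  → [0, 0]
drop → [0]
18   → [0, 18]
drop → [0]
dup  → [0, 0]
over → [0, 0, 0]
-2   → [0, 0, 0, -2]
/    → [0, 0, 0]
dup  → [0, 0, 0, 0]
swap → [0, 0, 0, 0]
+    → [0, 0, 0]
over → [0, 0, 0, 0]
-    → [0, 0, 0]
*    → [0, 0]
swap → [0, 0]
+    → [0]
5    → [0, 5]
over → [0, 5, 0]
swap → [0, 0, 5]
dup  → [0, 0, 5, 5]

0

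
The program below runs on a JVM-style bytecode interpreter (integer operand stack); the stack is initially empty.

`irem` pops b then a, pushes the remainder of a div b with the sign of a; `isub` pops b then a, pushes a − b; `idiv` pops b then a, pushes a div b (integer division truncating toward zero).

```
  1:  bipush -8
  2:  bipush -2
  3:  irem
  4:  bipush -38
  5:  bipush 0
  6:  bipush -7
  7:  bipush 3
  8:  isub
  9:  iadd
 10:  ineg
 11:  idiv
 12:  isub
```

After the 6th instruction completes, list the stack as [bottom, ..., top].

[0, -38, 0, -7]

bipush -8  -> -8
bipush -2  -> -8 -2
irem       -> 0
bipush -38 -> 0 -38
bipush 0   -> 0 -38 0
bipush -7  -> 0 -38 0 -7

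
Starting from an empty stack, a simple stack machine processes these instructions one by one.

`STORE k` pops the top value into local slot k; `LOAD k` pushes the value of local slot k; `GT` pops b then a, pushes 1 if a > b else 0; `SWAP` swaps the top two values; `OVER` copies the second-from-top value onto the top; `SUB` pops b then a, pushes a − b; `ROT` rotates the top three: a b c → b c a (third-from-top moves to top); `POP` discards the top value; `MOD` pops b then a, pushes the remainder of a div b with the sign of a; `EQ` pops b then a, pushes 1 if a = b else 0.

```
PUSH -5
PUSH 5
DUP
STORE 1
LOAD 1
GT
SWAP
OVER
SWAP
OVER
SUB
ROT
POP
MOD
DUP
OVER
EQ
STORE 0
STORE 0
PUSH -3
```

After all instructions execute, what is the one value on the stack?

PUSH -5 : [-5]
PUSH 5  : [-5, 5]
DUP     : [-5, 5, 5]
STORE 1 : [-5, 5]
LOAD 1  : [-5, 5, 5]
GT      : [-5, 0]
SWAP    : [0, -5]
OVER    : [0, -5, 0]
SWAP    : [0, 0, -5]
OVER    : [0, 0, -5, 0]
SUB     : [0, 0, -5]
ROT     : [0, -5, 0]
POP     : [0, -5]
MOD     : [0]
DUP     : [0, 0]
OVER    : [0, 0, 0]
EQ      : [0, 1]
STORE 0 : [0]
STORE 0 : []
PUSH -3 : [-3]

-3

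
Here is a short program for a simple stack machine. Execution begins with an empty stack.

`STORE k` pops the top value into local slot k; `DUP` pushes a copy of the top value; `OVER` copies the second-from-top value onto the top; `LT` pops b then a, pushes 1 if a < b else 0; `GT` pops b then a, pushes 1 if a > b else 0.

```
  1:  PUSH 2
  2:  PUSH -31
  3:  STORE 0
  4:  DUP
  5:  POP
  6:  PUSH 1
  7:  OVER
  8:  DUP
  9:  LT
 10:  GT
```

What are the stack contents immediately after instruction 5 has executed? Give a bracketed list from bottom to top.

PUSH 2   -> [2]
PUSH -31 -> [2, -31]
STORE 0  -> [2]
DUP      -> [2, 2]
POP      -> [2]

[2]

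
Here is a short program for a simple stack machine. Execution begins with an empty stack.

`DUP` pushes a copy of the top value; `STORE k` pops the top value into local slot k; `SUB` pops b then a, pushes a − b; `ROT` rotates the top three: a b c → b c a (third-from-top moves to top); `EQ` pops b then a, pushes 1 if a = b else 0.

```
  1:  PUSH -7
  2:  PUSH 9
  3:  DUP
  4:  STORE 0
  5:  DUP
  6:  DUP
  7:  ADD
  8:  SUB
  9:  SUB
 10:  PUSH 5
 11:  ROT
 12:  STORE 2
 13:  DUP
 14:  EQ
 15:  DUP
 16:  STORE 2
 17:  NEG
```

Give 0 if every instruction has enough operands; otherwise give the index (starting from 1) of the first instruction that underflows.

PUSH -7 -> [-7]
PUSH 9  -> [-7, 9]
DUP     -> [-7, 9, 9]
STORE 0 -> [-7, 9]
DUP     -> [-7, 9, 9]
DUP     -> [-7, 9, 9, 9]
ADD     -> [-7, 9, 18]
SUB     -> [-7, -9]
SUB     -> [2]
PUSH 5  -> [2, 5]
ROT  — needs 3 operands, stack has 2 → underflow

11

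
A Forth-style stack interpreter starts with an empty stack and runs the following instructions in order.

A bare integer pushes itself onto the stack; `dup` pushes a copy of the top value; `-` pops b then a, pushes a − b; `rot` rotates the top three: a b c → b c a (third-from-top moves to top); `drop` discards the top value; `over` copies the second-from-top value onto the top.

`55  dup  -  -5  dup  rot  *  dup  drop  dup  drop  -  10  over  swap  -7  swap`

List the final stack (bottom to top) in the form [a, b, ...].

55   → [55]
dup  → [55, 55]
-    → [0]
-5   → [0, -5]
dup  → [0, -5, -5]
rot  → [-5, -5, 0]
*    → [-5, 0]
dup  → [-5, 0, 0]
drop → [-5, 0]
dup  → [-5, 0, 0]
drop → [-5, 0]
-    → [-5]
10   → [-5, 10]
over → [-5, 10, -5]
swap → [-5, -5, 10]
-7   → [-5, -5, 10, -7]
swap → [-5, -5, -7, 10]

[-5, -5, -7, 10]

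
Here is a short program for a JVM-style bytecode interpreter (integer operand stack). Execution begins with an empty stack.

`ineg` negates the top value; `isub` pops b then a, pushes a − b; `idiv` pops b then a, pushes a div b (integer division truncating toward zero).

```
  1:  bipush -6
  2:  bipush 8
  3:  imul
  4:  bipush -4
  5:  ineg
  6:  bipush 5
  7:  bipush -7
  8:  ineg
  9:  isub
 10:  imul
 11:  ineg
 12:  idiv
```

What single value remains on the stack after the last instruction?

bipush -6 : -6
bipush 8  : -6 8
imul      : -48
bipush -4 : -48 -4
ineg      : -48 4
bipush 5  : -48 4 5
bipush -7 : -48 4 5 -7
ineg      : -48 4 5 7
isub      : -48 4 -2
imul      : -48 -8
ineg      : -48 8
idiv      : -6

-6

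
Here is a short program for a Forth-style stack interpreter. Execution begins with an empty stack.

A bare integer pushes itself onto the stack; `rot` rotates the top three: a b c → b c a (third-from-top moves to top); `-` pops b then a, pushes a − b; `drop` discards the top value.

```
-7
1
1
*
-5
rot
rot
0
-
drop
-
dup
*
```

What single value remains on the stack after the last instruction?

4

-7   -> -7
1    -> -7 1
1    -> -7 1 1
*    -> -7 1
-5   -> -7 1 -5
rot  -> 1 -5 -7
rot  -> -5 -7 1
0    -> -5 -7 1 0
-    -> -5 -7 1
drop -> -5 -7
-    -> 2
dup  -> 2 2
*    -> 4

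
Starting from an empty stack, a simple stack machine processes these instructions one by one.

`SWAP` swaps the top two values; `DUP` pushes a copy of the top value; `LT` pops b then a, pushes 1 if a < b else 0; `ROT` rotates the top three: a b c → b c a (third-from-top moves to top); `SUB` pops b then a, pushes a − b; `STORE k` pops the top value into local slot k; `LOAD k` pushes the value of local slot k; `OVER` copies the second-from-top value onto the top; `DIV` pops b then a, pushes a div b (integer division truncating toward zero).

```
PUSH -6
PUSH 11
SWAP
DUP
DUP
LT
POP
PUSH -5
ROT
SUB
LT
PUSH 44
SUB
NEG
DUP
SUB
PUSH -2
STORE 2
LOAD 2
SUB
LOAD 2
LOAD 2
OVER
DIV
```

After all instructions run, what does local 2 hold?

PUSH -6  [-6]
PUSH 11  [-6, 11]
SWAP     [11, -6]
DUP      [11, -6, -6]
DUP      [11, -6, -6, -6]
LT       [11, -6, 0]
POP      [11, -6]
PUSH -5  [11, -6, -5]
ROT      [-6, -5, 11]
SUB      [-6, -16]
LT       [0]
PUSH 44  [0, 44]
SUB      [-44]
NEG      [44]
DUP      [44, 44]
SUB      [0]
PUSH -2  [0, -2]
STORE 2  [0]
LOAD 2   [0, -2]
SUB      [2]
LOAD 2   [2, -2]
LOAD 2   [2, -2, -2]
OVER     [2, -2, -2, -2]
DIV      [2, -2, 1]

-2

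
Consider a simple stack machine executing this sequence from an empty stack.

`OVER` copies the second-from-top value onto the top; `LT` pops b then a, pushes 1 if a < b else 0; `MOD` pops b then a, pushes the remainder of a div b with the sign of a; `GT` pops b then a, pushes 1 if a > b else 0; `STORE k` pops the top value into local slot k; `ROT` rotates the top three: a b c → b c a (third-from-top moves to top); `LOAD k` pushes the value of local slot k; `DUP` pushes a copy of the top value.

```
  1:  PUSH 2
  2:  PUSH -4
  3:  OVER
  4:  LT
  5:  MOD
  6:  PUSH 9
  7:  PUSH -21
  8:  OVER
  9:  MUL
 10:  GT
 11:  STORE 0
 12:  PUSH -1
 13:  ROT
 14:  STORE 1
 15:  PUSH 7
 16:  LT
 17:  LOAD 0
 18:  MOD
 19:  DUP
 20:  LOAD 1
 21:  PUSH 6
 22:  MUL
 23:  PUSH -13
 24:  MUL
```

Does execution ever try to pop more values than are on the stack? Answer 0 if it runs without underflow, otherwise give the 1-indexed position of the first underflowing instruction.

13

PUSH 2   : 2
PUSH -4  : 2 -4
OVER     : 2 -4 2
LT       : 2 1
MOD      : 0
PUSH 9   : 0 9
PUSH -21 : 0 9 -21
OVER     : 0 9 -21 9
MUL      : 0 9 -189
GT       : 0 1
STORE 0  : 0
PUSH -1  : 0 -1
ROT  — needs 3 operands, stack has 2 → underflow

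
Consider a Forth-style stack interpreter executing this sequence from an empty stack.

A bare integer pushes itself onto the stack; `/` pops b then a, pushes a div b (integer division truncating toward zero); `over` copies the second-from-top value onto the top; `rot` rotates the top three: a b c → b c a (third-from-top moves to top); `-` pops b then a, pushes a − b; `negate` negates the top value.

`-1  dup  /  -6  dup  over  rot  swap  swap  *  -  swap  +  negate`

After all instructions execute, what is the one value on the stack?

-1      [-1]
dup     [-1, -1]
/       [1]
-6      [1, -6]
dup     [1, -6, -6]
over    [1, -6, -6, -6]
rot     [1, -6, -6, -6]
swap    [1, -6, -6, -6]
swap    [1, -6, -6, -6]
*       [1, -6, 36]
-       [1, -42]
swap    [-42, 1]
+       [-41]
negate  [41]

41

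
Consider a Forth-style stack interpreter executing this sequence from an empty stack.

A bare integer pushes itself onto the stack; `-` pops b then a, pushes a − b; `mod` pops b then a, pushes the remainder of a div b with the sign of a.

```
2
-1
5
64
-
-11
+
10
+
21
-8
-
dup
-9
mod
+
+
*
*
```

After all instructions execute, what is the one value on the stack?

58

2   → [2]
-1  → [2, -1]
5   → [2, -1, 5]
64  → [2, -1, 5, 64]
-   → [2, -1, -59]
-11 → [2, -1, -59, -11]
+   → [2, -1, -70]
10  → [2, -1, -70, 10]
+   → [2, -1, -60]
21  → [2, -1, -60, 21]
-8  → [2, -1, -60, 21, -8]
-   → [2, -1, -60, 29]
dup → [2, -1, -60, 29, 29]
-9  → [2, -1, -60, 29, 29, -9]
mod → [2, -1, -60, 29, 2]
+   → [2, -1, -60, 31]
+   → [2, -1, -29]
*   → [2, 29]
*   → [58]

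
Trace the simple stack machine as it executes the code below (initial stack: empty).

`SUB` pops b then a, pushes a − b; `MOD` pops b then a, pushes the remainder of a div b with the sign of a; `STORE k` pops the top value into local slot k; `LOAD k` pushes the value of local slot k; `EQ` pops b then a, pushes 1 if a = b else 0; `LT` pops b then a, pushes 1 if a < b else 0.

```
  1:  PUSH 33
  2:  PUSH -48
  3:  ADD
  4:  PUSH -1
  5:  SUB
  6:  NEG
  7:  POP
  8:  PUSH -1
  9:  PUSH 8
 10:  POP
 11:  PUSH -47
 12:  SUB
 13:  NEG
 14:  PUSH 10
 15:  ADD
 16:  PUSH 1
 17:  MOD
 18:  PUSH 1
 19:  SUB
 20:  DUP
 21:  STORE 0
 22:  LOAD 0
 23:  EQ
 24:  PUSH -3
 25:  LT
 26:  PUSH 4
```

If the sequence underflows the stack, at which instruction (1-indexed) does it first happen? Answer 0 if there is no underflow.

0

PUSH 33  → [33]
PUSH -48 → [33, -48]
ADD      → [-15]
PUSH -1  → [-15, -1]
SUB      → [-14]
NEG      → [14]
POP      → []
PUSH -1  → [-1]
PUSH 8   → [-1, 8]
POP      → [-1]
PUSH -47 → [-1, -47]
SUB      → [46]
NEG      → [-46]
PUSH 10  → [-46, 10]
ADD      → [-36]
PUSH 1   → [-36, 1]
MOD      → [0]
PUSH 1   → [0, 1]
SUB      → [-1]
DUP      → [-1, -1]
STORE 0  → [-1]
LOAD 0   → [-1, -1]
EQ       → [1]
PUSH -3  → [1, -3]
LT       → [0]
PUSH 4   → [0, 4]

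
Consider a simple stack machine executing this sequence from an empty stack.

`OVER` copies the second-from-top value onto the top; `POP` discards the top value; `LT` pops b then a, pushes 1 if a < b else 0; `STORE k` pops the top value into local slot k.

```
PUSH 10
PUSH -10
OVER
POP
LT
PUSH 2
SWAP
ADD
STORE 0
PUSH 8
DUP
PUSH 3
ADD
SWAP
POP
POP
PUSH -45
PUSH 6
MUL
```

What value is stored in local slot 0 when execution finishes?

PUSH 10  → [10]
PUSH -10 → [10, -10]
OVER     → [10, -10, 10]
POP      → [10, -10]
LT       → [0]
PUSH 2   → [0, 2]
SWAP     → [2, 0]
ADD      → [2]
STORE 0  → []
PUSH 8   → [8]
DUP      → [8, 8]
PUSH 3   → [8, 8, 3]
ADD      → [8, 11]
SWAP     → [11, 8]
POP      → [11]
POP      → []
PUSH -45 → [-45]
PUSH 6   → [-45, 6]
MUL      → [-270]

2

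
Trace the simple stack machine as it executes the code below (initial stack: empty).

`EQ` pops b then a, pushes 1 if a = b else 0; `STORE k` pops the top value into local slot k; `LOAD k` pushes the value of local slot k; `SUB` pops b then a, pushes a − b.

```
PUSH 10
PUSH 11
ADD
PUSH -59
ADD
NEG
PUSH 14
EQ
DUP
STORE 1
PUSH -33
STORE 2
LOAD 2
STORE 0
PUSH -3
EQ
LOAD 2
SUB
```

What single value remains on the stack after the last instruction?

PUSH 10   [10]
PUSH 11   [10, 11]
ADD       [21]
PUSH -59  [21, -59]
ADD       [-38]
NEG       [38]
PUSH 14   [38, 14]
EQ        [0]
DUP       [0, 0]
STORE 1   [0]
PUSH -33  [0, -33]
STORE 2   [0]
LOAD 2    [0, -33]
STORE 0   [0]
PUSH -3   [0, -3]
EQ        [0]
LOAD 2    [0, -33]
SUB       [33]

33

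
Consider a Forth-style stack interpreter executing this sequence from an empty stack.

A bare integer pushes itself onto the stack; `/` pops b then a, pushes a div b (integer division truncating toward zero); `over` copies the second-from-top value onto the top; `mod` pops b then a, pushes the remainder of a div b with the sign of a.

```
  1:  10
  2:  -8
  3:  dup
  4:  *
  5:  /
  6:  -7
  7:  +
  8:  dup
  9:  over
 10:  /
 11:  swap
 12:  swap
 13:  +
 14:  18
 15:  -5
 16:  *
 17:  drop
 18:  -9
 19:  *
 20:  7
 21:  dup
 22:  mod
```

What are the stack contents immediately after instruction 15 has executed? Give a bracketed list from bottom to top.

10   -> 10
-8   -> 10 -8
dup  -> 10 -8 -8
*    -> 10 64
/    -> 0
-7   -> 0 -7
+    -> -7
dup  -> -7 -7
over -> -7 -7 -7
/    -> -7 1
swap -> 1 -7
swap -> -7 1
+    -> -6
18   -> -6 18
-5   -> -6 18 -5

[-6, 18, -5]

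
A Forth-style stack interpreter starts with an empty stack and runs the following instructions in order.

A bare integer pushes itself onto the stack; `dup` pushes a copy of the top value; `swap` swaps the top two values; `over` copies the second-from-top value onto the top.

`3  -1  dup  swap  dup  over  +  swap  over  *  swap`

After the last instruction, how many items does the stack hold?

3     [3]
-1    [3, -1]
dup   [3, -1, -1]
swap  [3, -1, -1]
dup   [3, -1, -1, -1]
over  [3, -1, -1, -1, -1]
+     [3, -1, -1, -2]
swap  [3, -1, -2, -1]
over  [3, -1, -2, -1, -2]
*     [3, -1, -2, 2]
swap  [3, -1, 2, -2]

4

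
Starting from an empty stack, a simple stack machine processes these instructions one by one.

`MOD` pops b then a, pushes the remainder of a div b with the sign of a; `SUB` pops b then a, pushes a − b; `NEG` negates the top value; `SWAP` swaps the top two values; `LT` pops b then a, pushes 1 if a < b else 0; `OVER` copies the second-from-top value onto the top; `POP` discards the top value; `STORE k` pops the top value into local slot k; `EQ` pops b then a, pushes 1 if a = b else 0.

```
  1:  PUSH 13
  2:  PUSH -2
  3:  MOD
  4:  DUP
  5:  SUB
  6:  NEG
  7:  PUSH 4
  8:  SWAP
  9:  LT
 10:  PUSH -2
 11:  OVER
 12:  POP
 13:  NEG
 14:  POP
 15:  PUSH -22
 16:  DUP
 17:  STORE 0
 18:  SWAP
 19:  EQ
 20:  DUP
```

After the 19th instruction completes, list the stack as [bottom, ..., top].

PUSH 13  → 13
PUSH -2  → 13 -2
MOD      → 1
DUP      → 1 1
SUB      → 0
NEG      → 0
PUSH 4   → 0 4
SWAP     → 4 0
LT       → 0
PUSH -2  → 0 -2
OVER     → 0 -2 0
POP      → 0 -2
NEG      → 0 2
POP      → 0
PUSH -22 → 0 -22
DUP      → 0 -22 -22
STORE 0  → 0 -22
SWAP     → -22 0
EQ       → 0

[0]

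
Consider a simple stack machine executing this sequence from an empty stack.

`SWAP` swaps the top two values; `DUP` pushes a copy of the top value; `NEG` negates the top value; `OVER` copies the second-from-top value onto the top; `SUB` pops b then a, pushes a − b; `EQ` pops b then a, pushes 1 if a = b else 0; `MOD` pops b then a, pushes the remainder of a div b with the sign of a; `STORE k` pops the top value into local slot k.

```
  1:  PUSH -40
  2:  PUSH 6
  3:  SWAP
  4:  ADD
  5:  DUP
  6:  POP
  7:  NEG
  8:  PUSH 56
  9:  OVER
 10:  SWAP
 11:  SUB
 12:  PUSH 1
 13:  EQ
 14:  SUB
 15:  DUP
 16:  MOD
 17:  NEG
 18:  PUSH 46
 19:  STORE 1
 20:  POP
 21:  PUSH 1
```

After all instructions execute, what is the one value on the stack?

1

PUSH -40  [-40]
PUSH 6    [-40, 6]
SWAP      [6, -40]
ADD       [-34]
DUP       [-34, -34]
POP       [-34]
NEG       [34]
PUSH 56   [34, 56]
OVER      [34, 56, 34]
SWAP      [34, 34, 56]
SUB       [34, -22]
PUSH 1    [34, -22, 1]
EQ        [34, 0]
SUB       [34]
DUP       [34, 34]
MOD       [0]
NEG       [0]
PUSH 46   [0, 46]
STORE 1   [0]
POP       []
PUSH 1    [1]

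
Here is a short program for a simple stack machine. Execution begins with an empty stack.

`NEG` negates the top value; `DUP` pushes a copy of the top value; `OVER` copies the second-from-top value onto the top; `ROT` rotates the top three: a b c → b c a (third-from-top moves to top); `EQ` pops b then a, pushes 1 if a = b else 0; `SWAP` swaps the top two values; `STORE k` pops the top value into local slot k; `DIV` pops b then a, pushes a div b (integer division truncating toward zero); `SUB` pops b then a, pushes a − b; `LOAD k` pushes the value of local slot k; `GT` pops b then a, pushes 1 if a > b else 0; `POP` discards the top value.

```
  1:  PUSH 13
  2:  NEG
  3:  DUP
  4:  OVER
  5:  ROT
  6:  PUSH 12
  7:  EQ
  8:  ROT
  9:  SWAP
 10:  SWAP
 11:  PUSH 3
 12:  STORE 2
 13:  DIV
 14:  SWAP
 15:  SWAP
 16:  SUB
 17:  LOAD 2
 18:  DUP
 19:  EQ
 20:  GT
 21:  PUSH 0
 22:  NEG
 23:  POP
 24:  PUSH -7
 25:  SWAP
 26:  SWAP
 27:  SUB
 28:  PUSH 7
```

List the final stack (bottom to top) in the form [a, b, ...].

[7, 7]

PUSH 13  [13]
NEG      [-13]
DUP      [-13, -13]
OVER     [-13, -13, -13]
ROT      [-13, -13, -13]
PUSH 12  [-13, -13, -13, 12]
EQ       [-13, -13, 0]
ROT      [-13, 0, -13]
SWAP     [-13, -13, 0]
SWAP     [-13, 0, -13]
PUSH 3   [-13, 0, -13, 3]
STORE 2  [-13, 0, -13]
DIV      [-13, 0]
SWAP     [0, -13]
SWAP     [-13, 0]
SUB      [-13]
LOAD 2   [-13, 3]
DUP      [-13, 3, 3]
EQ       [-13, 1]
GT       [0]
PUSH 0   [0, 0]
NEG      [0, 0]
POP      [0]
PUSH -7  [0, -7]
SWAP     [-7, 0]
SWAP     [0, -7]
SUB      [7]
PUSH 7   [7, 7]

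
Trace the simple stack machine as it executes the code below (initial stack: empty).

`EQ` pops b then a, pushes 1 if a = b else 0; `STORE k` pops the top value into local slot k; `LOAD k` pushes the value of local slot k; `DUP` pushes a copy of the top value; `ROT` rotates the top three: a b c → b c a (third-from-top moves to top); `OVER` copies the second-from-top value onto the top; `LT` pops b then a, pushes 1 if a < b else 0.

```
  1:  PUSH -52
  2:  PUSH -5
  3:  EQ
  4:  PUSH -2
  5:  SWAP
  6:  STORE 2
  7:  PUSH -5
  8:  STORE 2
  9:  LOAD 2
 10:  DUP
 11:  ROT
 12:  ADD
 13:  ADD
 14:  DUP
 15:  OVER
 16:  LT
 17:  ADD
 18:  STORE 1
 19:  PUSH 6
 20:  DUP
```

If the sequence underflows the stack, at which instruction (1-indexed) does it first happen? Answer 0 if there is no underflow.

0

PUSH -52 : -52
PUSH -5  : -52 -5
EQ       : 0
PUSH -2  : 0 -2
SWAP     : -2 0
STORE 2  : -2
PUSH -5  : -2 -5
STORE 2  : -2
LOAD 2   : -2 -5
DUP      : -2 -5 -5
ROT      : -5 -5 -2
ADD      : -5 -7
ADD      : -12
DUP      : -12 -12
OVER     : -12 -12 -12
LT       : -12 0
ADD      : -12
STORE 1  : (empty)
PUSH 6   : 6
DUP      : 6 6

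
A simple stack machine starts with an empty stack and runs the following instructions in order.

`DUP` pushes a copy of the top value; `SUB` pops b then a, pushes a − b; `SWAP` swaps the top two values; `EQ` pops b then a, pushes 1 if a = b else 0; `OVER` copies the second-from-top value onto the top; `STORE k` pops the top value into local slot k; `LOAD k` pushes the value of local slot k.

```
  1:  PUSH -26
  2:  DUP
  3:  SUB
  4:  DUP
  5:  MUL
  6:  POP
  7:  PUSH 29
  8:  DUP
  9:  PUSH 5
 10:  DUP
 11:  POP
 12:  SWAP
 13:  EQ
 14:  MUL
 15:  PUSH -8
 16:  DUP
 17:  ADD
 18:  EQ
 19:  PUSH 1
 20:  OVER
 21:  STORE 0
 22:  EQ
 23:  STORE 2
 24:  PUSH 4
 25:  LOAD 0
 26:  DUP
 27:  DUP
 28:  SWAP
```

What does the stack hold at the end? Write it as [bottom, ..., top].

PUSH -26  [-26]
DUP       [-26, -26]
SUB       [0]
DUP       [0, 0]
MUL       [0]
POP       []
PUSH 29   [29]
DUP       [29, 29]
PUSH 5    [29, 29, 5]
DUP       [29, 29, 5, 5]
POP       [29, 29, 5]
SWAP      [29, 5, 29]
EQ        [29, 0]
MUL       [0]
PUSH -8   [0, -8]
DUP       [0, -8, -8]
ADD       [0, -16]
EQ        [0]
PUSH 1    [0, 1]
OVER      [0, 1, 0]
STORE 0   [0, 1]
EQ        [0]
STORE 2   []
PUSH 4    [4]
LOAD 0    [4, 0]
DUP       [4, 0, 0]
DUP       [4, 0, 0, 0]
SWAP      [4, 0, 0, 0]

[4, 0, 0, 0]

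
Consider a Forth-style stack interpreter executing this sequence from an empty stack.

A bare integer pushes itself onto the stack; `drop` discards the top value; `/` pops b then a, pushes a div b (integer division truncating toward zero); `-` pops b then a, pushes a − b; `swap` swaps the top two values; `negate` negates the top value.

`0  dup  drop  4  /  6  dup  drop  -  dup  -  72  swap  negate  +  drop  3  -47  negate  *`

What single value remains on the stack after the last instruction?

141

0      → [0]
dup    → [0, 0]
drop   → [0]
4      → [0, 4]
/      → [0]
6      → [0, 6]
dup    → [0, 6, 6]
drop   → [0, 6]
-      → [-6]
dup    → [-6, -6]
-      → [0]
72     → [0, 72]
swap   → [72, 0]
negate → [72, 0]
+      → [72]
drop   → []
3      → [3]
-47    → [3, -47]
negate → [3, 47]
*      → [141]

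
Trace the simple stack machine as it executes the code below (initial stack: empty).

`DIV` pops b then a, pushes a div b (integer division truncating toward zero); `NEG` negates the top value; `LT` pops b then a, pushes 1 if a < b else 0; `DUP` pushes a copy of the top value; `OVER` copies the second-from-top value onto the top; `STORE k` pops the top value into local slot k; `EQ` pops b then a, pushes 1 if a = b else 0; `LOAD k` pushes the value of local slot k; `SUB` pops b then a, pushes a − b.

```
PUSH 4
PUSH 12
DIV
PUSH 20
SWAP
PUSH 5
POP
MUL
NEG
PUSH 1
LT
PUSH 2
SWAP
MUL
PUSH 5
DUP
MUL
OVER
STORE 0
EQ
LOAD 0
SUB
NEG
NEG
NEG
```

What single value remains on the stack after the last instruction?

2

PUSH 4   4
PUSH 12  4 12
DIV      0
PUSH 20  0 20
SWAP     20 0
PUSH 5   20 0 5
POP      20 0
MUL      0
NEG      0
PUSH 1   0 1
LT       1
PUSH 2   1 2
SWAP     2 1
MUL      2
PUSH 5   2 5
DUP      2 5 5
MUL      2 25
OVER     2 25 2
STORE 0  2 25
EQ       0
LOAD 0   0 2
SUB      -2
NEG      2
NEG      -2
NEG      2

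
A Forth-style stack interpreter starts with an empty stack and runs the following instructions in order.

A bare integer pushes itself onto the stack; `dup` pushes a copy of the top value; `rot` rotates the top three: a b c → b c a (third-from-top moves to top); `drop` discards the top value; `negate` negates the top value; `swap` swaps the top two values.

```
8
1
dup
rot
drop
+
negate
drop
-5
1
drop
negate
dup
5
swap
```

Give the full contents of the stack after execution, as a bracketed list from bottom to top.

8       [8]
1       [8, 1]
dup     [8, 1, 1]
rot     [1, 1, 8]
drop    [1, 1]
+       [2]
negate  [-2]
drop    []
-5      [-5]
1       [-5, 1]
drop    [-5]
negate  [5]
dup     [5, 5]
5       [5, 5, 5]
swap    [5, 5, 5]

[5, 5, 5]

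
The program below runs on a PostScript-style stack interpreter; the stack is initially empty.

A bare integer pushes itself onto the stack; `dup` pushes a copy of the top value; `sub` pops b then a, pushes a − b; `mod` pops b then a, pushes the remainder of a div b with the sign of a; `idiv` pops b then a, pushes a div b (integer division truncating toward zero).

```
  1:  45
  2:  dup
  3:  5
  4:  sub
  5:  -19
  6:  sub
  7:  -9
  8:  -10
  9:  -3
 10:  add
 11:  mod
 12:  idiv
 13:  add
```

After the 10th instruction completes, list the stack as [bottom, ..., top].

45  → [45]
dup → [45, 45]
5   → [45, 45, 5]
sub → [45, 40]
-19 → [45, 40, -19]
sub → [45, 59]
-9  → [45, 59, -9]
-10 → [45, 59, -9, -10]
-3  → [45, 59, -9, -10, -3]
add → [45, 59, -9, -13]

[45, 59, -9, -13]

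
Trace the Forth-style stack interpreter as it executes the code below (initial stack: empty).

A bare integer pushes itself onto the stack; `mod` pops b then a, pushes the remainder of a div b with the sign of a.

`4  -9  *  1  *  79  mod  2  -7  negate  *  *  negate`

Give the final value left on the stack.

504

4      : [4]
-9     : [4, -9]
*      : [-36]
1      : [-36, 1]
*      : [-36]
79     : [-36, 79]
mod    : [-36]
2      : [-36, 2]
-7     : [-36, 2, -7]
negate : [-36, 2, 7]
*      : [-36, 14]
*      : [-504]
negate : [504]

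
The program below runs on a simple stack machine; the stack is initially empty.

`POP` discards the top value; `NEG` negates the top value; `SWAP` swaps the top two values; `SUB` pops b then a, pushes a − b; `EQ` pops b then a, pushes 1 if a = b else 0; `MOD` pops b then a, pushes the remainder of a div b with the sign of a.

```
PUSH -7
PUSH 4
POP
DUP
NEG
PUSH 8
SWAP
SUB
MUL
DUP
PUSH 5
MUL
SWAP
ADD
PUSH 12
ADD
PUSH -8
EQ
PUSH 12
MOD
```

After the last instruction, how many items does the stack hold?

1

PUSH -7 → -7
PUSH 4  → -7 4
POP     → -7
DUP     → -7 -7
NEG     → -7 7
PUSH 8  → -7 7 8
SWAP    → -7 8 7
SUB     → -7 1
MUL     → -7
DUP     → -7 -7
PUSH 5  → -7 -7 5
MUL     → -7 -35
SWAP    → -35 -7
ADD     → -42
PUSH 12 → -42 12
ADD     → -30
PUSH -8 → -30 -8
EQ      → 0
PUSH 12 → 0 12
MOD     → 0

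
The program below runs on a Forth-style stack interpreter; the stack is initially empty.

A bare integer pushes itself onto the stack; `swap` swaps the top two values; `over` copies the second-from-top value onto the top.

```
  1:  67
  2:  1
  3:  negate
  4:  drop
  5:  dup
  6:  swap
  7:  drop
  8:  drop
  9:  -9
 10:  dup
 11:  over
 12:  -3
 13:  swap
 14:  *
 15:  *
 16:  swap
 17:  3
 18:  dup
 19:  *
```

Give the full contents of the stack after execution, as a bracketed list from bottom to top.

67     -> 67
1      -> 67 1
negate -> 67 -1
drop   -> 67
dup    -> 67 67
swap   -> 67 67
drop   -> 67
drop   -> (empty)
-9     -> -9
dup    -> -9 -9
over   -> -9 -9 -9
-3     -> -9 -9 -9 -3
swap   -> -9 -9 -3 -9
*      -> -9 -9 27
*      -> -9 -243
swap   -> -243 -9
3      -> -243 -9 3
dup    -> -243 -9 3 3
*      -> -243 -9 9

[-243, -9, 9]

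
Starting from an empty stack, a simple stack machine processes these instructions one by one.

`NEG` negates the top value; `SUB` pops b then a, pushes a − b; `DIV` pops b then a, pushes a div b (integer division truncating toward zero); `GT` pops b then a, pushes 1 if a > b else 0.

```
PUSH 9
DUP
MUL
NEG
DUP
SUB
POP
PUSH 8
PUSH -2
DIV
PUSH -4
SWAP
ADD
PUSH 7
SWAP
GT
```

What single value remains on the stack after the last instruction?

PUSH 9  -> 9
DUP     -> 9 9
MUL     -> 81
NEG     -> -81
DUP     -> -81 -81
SUB     -> 0
POP     -> (empty)
PUSH 8  -> 8
PUSH -2 -> 8 -2
DIV     -> -4
PUSH -4 -> -4 -4
SWAP    -> -4 -4
ADD     -> -8
PUSH 7  -> -8 7
SWAP    -> 7 -8
GT      -> 1

1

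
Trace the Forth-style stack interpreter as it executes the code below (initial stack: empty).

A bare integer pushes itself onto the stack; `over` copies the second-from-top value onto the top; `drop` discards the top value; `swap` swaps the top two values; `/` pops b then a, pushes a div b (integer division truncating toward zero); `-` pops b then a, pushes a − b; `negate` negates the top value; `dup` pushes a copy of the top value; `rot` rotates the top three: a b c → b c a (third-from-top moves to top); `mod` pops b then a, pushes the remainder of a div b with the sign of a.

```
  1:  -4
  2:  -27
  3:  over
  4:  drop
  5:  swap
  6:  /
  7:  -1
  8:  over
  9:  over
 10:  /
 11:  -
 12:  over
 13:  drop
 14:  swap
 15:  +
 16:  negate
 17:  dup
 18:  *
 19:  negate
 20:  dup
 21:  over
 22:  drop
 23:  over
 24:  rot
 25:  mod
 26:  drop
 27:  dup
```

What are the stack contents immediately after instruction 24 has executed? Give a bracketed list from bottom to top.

-4      [-4]
-27     [-4, -27]
over    [-4, -27, -4]
drop    [-4, -27]
swap    [-27, -4]
/       [6]
-1      [6, -1]
over    [6, -1, 6]
over    [6, -1, 6, -1]
/       [6, -1, -6]
-       [6, 5]
over    [6, 5, 6]
drop    [6, 5]
swap    [5, 6]
+       [11]
negate  [-11]
dup     [-11, -11]
*       [121]
negate  [-121]
dup     [-121, -121]
over    [-121, -121, -121]
drop    [-121, -121]
over    [-121, -121, -121]
rot     [-121, -121, -121]

[-121, -121, -121]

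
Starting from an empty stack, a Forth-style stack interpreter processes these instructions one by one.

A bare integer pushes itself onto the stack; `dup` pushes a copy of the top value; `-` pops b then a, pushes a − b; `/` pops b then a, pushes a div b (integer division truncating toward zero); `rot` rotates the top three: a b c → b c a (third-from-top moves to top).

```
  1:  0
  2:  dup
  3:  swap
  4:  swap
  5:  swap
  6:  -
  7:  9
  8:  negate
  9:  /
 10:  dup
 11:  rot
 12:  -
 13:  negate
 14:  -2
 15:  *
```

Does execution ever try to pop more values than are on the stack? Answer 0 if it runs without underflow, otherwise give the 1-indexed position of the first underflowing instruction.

0       0
dup     0 0
swap    0 0
swap    0 0
swap    0 0
-       0
9       0 9
negate  0 -9
/       0
dup     0 0
rot  — needs 3 operands, stack has 2 → underflow

11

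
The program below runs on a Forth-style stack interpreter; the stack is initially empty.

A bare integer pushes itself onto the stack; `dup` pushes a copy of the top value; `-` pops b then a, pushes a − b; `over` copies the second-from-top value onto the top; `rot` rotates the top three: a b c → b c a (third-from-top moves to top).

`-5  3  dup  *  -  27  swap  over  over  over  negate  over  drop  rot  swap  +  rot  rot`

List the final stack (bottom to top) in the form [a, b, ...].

[27, 0, -14, -14]

-5     → -5
3      → -5 3
dup    → -5 3 3
*      → -5 9
-      → -14
27     → -14 27
swap   → 27 -14
over   → 27 -14 27
over   → 27 -14 27 -14
over   → 27 -14 27 -14 27
negate → 27 -14 27 -14 -27
over   → 27 -14 27 -14 -27 -14
drop   → 27 -14 27 -14 -27
rot    → 27 -14 -14 -27 27
swap   → 27 -14 -14 27 -27
+      → 27 -14 -14 0
rot    → 27 -14 0 -14
rot    → 27 0 -14 -14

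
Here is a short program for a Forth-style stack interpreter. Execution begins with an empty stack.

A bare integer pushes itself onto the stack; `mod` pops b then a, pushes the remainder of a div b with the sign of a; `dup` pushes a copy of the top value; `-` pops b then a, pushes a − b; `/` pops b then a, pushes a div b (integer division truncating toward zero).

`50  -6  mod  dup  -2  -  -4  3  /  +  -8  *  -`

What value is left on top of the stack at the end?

26

50   [50]
-6   [50, -6]
mod  [2]
dup  [2, 2]
-2   [2, 2, -2]
-    [2, 4]
-4   [2, 4, -4]
3    [2, 4, -4, 3]
/    [2, 4, -1]
+    [2, 3]
-8   [2, 3, -8]
*    [2, -24]
-    [26]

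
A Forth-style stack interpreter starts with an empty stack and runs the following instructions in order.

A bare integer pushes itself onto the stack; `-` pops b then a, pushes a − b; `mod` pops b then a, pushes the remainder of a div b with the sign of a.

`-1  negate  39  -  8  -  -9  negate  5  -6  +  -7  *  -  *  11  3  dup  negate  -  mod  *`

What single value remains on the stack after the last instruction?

-460

-1     : -1
negate : 1
39     : 1 39
-      : -38
8      : -38 8
-      : -46
-9     : -46 -9
negate : -46 9
5      : -46 9 5
-6     : -46 9 5 -6
+      : -46 9 -1
-7     : -46 9 -1 -7
*      : -46 9 7
-      : -46 2
*      : -92
11     : -92 11
3      : -92 11 3
dup    : -92 11 3 3
negate : -92 11 3 -3
-      : -92 11 6
mod    : -92 5
*      : -460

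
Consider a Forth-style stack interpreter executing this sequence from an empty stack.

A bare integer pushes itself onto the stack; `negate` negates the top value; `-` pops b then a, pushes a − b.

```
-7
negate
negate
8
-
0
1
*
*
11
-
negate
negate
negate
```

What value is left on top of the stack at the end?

-7      -7
negate  7
negate  -7
8       -7 8
-       -15
0       -15 0
1       -15 0 1
*       -15 0
*       0
11      0 11
-       -11
negate  11
negate  -11
negate  11

11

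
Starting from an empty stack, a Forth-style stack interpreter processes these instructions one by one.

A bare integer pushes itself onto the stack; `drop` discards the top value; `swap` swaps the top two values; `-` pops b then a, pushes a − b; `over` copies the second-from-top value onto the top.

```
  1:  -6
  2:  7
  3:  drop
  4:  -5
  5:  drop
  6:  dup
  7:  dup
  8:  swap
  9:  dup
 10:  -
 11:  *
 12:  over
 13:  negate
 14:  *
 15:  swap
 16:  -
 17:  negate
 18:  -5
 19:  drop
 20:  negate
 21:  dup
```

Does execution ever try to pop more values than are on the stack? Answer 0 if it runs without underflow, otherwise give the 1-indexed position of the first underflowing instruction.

-6      [-6]
7       [-6, 7]
drop    [-6]
-5      [-6, -5]
drop    [-6]
dup     [-6, -6]
dup     [-6, -6, -6]
swap    [-6, -6, -6]
dup     [-6, -6, -6, -6]
-       [-6, -6, 0]
*       [-6, 0]
over    [-6, 0, -6]
negate  [-6, 0, 6]
*       [-6, 0]
swap    [0, -6]
-       [6]
negate  [-6]
-5      [-6, -5]
drop    [-6]
negate  [6]
dup     [6, 6]

0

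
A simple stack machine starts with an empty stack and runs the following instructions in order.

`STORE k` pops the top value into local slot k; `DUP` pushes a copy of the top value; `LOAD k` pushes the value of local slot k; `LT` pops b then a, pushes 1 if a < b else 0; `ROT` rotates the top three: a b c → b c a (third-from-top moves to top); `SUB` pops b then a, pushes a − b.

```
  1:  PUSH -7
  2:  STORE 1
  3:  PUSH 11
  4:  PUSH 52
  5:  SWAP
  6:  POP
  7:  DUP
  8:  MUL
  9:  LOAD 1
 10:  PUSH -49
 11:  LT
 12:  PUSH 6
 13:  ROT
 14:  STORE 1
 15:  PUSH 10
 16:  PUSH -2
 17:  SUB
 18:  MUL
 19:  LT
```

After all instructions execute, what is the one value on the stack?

PUSH -7   [-7]
STORE 1   []
PUSH 11   [11]
PUSH 52   [11, 52]
SWAP      [52, 11]
POP       [52]
DUP       [52, 52]
MUL       [2704]
LOAD 1    [2704, -7]
PUSH -49  [2704, -7, -49]
LT        [2704, 0]
PUSH 6    [2704, 0, 6]
ROT       [0, 6, 2704]
STORE 1   [0, 6]
PUSH 10   [0, 6, 10]
PUSH -2   [0, 6, 10, -2]
SUB       [0, 6, 12]
MUL       [0, 72]
LT        [1]

1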